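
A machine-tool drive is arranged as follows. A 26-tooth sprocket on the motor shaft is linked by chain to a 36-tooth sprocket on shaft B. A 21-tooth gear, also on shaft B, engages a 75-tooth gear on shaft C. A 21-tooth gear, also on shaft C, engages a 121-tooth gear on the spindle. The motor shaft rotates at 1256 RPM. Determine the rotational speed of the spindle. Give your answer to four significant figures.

the motor shaft → shaft B (chain, 36/26): 1256 ÷ 1.3846 = 907.11 RPM
shaft B → shaft C (gear mesh, 75/21): 907.11 ÷ 3.5714 = 253.99 RPM
shaft C → the spindle (gear mesh, 121/21): 253.99 ÷ 5.7619 = 44.081 RPM

44.08 RPM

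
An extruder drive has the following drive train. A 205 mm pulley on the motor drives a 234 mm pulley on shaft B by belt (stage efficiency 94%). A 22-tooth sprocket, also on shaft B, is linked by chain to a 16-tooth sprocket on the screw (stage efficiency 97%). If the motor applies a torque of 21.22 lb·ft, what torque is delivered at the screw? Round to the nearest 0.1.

Belt: ratio = 234/205 = 1.1415; torque at shaft B = 21.22 × 1.1415 × 0.94 = 22.769 lb·ft.
Chain: ratio = 16/22 = 0.72727; torque at the screw = 22.769 × 0.72727 × 0.97 = 16.062 lb·ft.

16.1 lb·ft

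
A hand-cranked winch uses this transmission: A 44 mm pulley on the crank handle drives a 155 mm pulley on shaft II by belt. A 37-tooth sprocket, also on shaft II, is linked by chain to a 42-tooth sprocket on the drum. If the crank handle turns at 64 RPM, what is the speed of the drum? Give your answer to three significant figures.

16.0 RPM

belt 155/44 = 3.5227 → 64/3.5227 = 18.168 RPM
chain 42/37 = 1.1351 → 18.168/1.1351 = 16.005 RPM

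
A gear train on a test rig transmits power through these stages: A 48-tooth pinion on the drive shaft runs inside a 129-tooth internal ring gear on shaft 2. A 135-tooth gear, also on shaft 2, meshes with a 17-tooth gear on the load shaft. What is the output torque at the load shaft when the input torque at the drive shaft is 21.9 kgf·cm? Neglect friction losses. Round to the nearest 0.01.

7.41 kgf·cm

internal gear 129/48 = 2.6875 → τ = 21.9·2.6875 = 58.856 kgf·cm
gear mesh 17/135 = 0.12593 → τ = 58.856·0.12593 = 7.4115 kgf·cm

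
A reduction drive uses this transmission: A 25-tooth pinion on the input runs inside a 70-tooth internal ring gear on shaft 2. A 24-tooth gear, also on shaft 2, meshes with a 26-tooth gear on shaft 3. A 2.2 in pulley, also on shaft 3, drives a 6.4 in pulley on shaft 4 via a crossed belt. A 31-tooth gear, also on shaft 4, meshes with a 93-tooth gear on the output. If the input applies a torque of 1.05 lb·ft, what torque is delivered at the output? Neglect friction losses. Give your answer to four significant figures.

After the internal gear (70/25): 1.05 × 2.8 = 2.94 lb·ft
After the gear mesh (26/24): 2.94 × 1.0833 = 3.185 lb·ft
After the belt (6.4/2.2): 3.185 × 2.9091 = 9.2655 lb·ft
After the gear mesh (93/31): 9.2655 × 3 = 27.796 lb·ft

27.80 lb·ft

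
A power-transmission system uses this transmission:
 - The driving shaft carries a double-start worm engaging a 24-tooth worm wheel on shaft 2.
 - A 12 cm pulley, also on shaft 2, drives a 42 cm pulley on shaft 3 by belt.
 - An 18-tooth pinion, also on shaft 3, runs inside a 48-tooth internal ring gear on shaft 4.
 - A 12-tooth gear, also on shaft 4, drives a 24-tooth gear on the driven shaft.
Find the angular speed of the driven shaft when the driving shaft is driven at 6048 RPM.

27 RPM

worm 24/2 = 12 → 6048/12 = 504 RPM
belt 42/12 = 3.5 → 504/3.5 = 144 RPM
internal gear 48/18 = 2.6667 → 144/2.6667 = 54 RPM
gear mesh 24/12 = 2 → 54/2 = 27 RPM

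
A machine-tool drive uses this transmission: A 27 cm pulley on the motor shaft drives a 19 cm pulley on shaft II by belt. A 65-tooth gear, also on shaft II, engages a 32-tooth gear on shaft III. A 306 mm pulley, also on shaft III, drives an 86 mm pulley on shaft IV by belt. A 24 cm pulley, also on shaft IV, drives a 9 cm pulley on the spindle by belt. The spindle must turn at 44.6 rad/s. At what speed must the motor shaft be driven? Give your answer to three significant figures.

1.63 rad/s

Overall ratio R = 0.7037 × 0.49231 × 0.28105 × 0.375 = 0.036512.
Required input speed = output speed × R = 44.6 × 0.036512 = 1.6284 rad/s.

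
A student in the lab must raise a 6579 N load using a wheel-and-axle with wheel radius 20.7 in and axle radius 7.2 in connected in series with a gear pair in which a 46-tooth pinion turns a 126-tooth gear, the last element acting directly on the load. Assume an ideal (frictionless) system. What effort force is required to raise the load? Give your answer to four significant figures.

Wheel-and-axle MA = R/r = 20.7/7.2 = 2.875.
Gear pair MA = 126/46 = 2.7391.
Combined ideal MA = 2.875 × 2.7391 = 7.875.
Effort = load / MA = 6579 / 7.875 = 835.43 N.

835.4 N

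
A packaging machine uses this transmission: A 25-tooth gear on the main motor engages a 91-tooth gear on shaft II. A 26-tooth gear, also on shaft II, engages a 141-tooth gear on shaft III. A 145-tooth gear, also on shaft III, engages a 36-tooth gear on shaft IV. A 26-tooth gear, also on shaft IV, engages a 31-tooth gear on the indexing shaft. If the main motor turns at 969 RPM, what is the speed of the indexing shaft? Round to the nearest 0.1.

the main motor → shaft II (gear mesh, 91/25): 969 ÷ 3.64 = 266.21 RPM
shaft II → shaft III (gear mesh, 141/26): 266.21 ÷ 5.4231 = 49.088 RPM
shaft III → shaft IV (gear mesh, 36/145): 49.088 ÷ 0.24828 = 197.72 RPM
shaft IV → the indexing shaft (gear mesh, 31/26): 197.72 ÷ 1.1923 = 165.83 RPM

165.8 RPM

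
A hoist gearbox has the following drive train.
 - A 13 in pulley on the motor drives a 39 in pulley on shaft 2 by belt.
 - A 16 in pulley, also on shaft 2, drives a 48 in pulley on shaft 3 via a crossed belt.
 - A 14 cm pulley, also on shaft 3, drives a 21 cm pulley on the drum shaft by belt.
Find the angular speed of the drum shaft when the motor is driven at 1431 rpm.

Belt: ratio = 39/13 = 3, so shaft 2 turns at 1431 / 3 = 477 rpm.
Belt: ratio = 48/16 = 3, so shaft 3 turns at 477 / 3 = 159 rpm.
Belt: ratio = 21/14 = 1.5, so the drum shaft turns at 159 / 1.5 = 106 rpm.

106 rpm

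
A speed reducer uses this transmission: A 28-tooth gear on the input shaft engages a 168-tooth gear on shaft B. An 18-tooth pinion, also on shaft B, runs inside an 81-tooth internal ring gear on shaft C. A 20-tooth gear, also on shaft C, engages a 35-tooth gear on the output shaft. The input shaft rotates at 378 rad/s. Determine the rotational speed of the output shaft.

Gear mesh: ratio = 168/28 = 6, so shaft B turns at 378 / 6 = 63 rad/s.
Internal gear: ratio = 81/18 = 4.5, so shaft C turns at 63 / 4.5 = 14 rad/s.
Gear mesh: ratio = 35/20 = 1.75, so the output shaft turns at 14 / 1.75 = 8 rad/s.

8 rad/s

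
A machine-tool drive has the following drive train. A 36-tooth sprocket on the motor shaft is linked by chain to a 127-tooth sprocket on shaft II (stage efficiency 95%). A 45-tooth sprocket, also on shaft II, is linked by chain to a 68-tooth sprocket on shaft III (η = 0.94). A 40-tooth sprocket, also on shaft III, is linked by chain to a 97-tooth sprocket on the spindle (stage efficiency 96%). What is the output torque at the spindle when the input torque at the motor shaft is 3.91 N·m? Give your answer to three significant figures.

Chain: ratio = 127/36 = 3.5278; torque at shaft II = 3.91 × 3.5278 × 0.95 = 13.104 N·m.
Chain: ratio = 68/45 = 1.5111; torque at shaft III = 13.104 × 1.5111 × 0.94 = 18.613 N·m.
Chain: ratio = 97/40 = 2.425; torque at the spindle = 18.613 × 2.425 × 0.96 = 43.332 N·m.

43.3 N·m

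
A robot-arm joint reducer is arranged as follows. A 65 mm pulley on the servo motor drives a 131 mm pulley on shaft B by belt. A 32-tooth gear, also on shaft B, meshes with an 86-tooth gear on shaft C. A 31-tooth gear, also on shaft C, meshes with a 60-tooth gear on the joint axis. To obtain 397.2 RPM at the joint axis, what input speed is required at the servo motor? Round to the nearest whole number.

4164 RPM

Overall ratio R = 2.0154 × 2.6875 × 1.9355 = 10.483.
Required input speed = output speed × R = 397.2 × 10.483 = 4163.9 RPM.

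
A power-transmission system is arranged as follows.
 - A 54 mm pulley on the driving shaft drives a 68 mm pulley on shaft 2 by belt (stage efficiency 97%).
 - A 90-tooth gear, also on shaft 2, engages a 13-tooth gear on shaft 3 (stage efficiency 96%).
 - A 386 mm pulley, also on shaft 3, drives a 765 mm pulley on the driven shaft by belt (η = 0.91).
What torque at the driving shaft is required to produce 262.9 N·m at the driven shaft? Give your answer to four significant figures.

Overall ratio R = 1.2593 × 0.14444 × 1.9819 = 0.36049; overall efficiency η = 0.97 × 0.96 × 0.91 = 0.8474.
Input torque = output torque / (R × η) = 262.9 / (0.36049 × 0.8474) = 860.63 N·m.

860.6 N·m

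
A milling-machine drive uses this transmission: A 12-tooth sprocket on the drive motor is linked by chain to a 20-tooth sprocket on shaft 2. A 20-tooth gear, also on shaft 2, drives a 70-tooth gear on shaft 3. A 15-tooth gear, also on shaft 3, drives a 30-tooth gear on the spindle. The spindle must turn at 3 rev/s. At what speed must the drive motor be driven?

35 rev/s

Overall ratio R = 1.6667 × 3.5 × 2 = 11.667.
Required input speed = output speed × R = 3 × 11.667 = 35 rev/s.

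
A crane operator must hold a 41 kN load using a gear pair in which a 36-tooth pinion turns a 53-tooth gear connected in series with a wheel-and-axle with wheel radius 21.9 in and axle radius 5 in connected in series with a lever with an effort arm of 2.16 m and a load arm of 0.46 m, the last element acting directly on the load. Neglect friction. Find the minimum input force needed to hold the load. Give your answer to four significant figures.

1.354 kN

Gear pair MA = 53/36 = 1.4722.
Wheel-and-axle MA = R/r = 21.9/5 = 4.38.
Lever MA = effort arm / load arm = 2.16/0.46 = 4.6957.
Combined ideal MA = 1.4722 × 4.38 × 4.6957 = 30.279.
Effort = load / MA = 41 / 30.279 = 1.3541 kN.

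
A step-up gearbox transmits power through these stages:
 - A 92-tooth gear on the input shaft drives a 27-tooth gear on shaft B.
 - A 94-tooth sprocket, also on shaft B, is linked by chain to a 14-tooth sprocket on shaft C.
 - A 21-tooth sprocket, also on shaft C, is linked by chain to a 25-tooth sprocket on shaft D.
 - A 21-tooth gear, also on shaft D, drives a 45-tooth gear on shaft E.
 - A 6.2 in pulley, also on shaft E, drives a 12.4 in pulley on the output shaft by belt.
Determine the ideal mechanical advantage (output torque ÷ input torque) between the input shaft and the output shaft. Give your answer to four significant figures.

0.2230

Each stage contributes driven/driver: gear mesh 27/92 = 0.29348, chain 14/94 = 0.14894, chain 25/21 = 1.1905, gear mesh 45/21 = 2.1429, belt 12.4/6.2 = 2.
Overall: 0.29348 × 0.14894 × 1.1905 × 2.1429 × 2 = 0.22301.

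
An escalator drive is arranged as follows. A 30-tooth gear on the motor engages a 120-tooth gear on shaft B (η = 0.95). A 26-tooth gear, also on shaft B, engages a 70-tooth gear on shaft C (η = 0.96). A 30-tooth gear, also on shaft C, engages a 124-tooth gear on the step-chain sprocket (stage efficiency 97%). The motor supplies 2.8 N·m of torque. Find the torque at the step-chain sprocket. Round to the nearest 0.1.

After the gear mesh (120/30): 2.8 × 4 × 0.95 = 10.64 N·m
After the gear mesh (70/26): 10.64 × 2.6923 × 0.96 = 27.5 N·m
After the gear mesh (124/30): 27.5 × 4.1333 × 0.97 = 110.26 N·m

110.3 N·m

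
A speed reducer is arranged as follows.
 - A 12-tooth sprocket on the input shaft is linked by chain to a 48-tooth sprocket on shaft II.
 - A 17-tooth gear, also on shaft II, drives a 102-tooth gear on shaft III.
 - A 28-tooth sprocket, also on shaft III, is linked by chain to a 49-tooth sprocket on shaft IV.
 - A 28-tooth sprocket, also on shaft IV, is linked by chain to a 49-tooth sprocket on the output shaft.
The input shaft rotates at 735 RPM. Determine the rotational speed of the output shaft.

10 RPM

the input shaft → shaft II (chain, 48/12): 735 ÷ 4 = 183.75 RPM
shaft II → shaft III (gear mesh, 102/17): 183.75 ÷ 6 = 30.625 RPM
shaft III → shaft IV (chain, 49/28): 30.625 ÷ 1.75 = 17.5 RPM
shaft IV → the output shaft (chain, 49/28): 17.5 ÷ 1.75 = 10 RPM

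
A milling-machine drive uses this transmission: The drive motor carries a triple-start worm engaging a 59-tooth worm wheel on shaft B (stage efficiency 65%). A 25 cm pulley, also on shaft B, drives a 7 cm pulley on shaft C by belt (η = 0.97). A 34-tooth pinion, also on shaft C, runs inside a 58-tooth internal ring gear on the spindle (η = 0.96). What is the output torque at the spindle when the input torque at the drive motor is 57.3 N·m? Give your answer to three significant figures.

326 N·m

worm 59/3 = 19.667 → τ = 57.3·19.667·0.65 = 732.49 N·m
belt 7/25 = 0.28 → τ = 732.49·0.28·0.97 = 198.94 N·m
internal gear 58/34 = 1.7059 → τ = 198.94·1.7059·0.96 = 325.8 N·m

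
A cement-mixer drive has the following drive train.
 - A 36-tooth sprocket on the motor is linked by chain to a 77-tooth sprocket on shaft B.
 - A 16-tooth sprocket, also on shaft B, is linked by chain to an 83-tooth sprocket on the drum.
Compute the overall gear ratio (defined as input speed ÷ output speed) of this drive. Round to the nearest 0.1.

Each stage contributes driven/driver: chain 77/36 = 2.1389, chain 83/16 = 5.1875.
Overall: 2.1389 × 5.1875 = 11.095.

11.1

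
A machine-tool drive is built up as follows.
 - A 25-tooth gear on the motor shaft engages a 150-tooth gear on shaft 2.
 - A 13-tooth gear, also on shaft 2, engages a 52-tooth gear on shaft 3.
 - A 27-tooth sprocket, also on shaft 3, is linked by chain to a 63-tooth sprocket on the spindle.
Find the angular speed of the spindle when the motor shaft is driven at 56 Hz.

1 Hz

Gear mesh: ratio = 150/25 = 6, so shaft 2 turns at 56 / 6 = 9.3333 Hz.
Gear mesh: ratio = 52/13 = 4, so shaft 3 turns at 9.3333 / 4 = 2.3333 Hz.
Chain: ratio = 63/27 = 2.3333, so the spindle turns at 2.3333 / 2.3333 = 1 Hz.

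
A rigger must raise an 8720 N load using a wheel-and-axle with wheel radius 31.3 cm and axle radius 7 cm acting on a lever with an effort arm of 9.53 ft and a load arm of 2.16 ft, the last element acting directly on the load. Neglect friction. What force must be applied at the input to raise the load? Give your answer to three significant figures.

Wheel-and-axle MA = R/r = 31.3/7 = 4.4714.
Lever MA = effort arm / load arm = 9.53/2.16 = 4.412.
Combined ideal MA = 4.4714 × 4.412 = 19.728.
Effort = load / MA = 8720 / 19.728 = 442.01 N.

442 N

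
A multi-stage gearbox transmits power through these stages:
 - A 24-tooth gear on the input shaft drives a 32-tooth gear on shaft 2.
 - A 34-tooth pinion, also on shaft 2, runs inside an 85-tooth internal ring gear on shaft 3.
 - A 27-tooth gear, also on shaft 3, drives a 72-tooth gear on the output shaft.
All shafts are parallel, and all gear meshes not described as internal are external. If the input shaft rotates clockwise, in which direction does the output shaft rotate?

the input shaft → shaft 2: external mesh, 1 reversal → CCW.
shaft 2 → shaft 3: internal mesh, same direction → CCW.
shaft 3 → the output shaft: external mesh, 1 reversal → CW.
2 reversals in total — an even number — so the output shaft turns the same way as the input shaft.

clockwise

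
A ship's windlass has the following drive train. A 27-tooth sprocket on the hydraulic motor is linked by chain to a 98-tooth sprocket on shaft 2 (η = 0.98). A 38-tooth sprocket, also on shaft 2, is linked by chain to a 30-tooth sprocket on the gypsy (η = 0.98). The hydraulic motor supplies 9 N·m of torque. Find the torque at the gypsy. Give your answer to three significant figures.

24.8 N·m

chain 98/27 = 3.6296 → τ = 9·3.6296·0.98 = 32.013 N·m
chain 30/38 = 0.78947 → τ = 32.013·0.78947·0.98 = 24.768 N·m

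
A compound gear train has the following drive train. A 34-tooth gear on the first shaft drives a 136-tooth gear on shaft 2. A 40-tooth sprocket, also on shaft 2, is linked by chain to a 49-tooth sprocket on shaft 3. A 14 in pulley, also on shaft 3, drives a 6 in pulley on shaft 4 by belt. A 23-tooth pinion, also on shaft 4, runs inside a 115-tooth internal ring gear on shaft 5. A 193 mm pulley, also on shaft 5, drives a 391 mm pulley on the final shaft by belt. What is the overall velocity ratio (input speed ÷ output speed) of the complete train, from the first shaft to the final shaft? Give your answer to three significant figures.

21.3

Each stage contributes driven/driver: gear mesh 136/34 = 4, chain 49/40 = 1.225, belt 6/14 = 0.42857, internal gear 115/23 = 5, belt 391/193 = 2.0259.
Overall: 4 × 1.225 × 0.42857 × 5 × 2.0259 = 21.272.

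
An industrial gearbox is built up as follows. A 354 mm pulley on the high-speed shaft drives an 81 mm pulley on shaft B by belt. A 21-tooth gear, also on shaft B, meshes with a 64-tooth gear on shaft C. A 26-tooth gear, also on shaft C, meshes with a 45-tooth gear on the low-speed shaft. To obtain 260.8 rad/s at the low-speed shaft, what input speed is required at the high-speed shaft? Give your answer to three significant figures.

315 rad/s

Overall ratio R = 0.22881 × 3.0476 × 1.7308 = 1.2069.
Required input speed = output speed × R = 260.8 × 1.2069 = 314.77 rad/s.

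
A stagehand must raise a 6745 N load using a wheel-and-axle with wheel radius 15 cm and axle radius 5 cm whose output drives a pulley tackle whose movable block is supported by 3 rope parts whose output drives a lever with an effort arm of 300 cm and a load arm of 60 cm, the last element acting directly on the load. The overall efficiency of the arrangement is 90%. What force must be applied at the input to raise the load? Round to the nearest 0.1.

166.5 N

Wheel-and-axle MA = R/r = 15/5 = 3.
Block-and-tackle MA = number of supporting rope parts = 3.
Lever MA = effort arm / load arm = 300/60 = 5.
Combined ideal MA = 3 × 3 × 5 = 45.
Actual MA = 45 × 0.90 = 40.5.
Effort = load / actual MA = 6745 / 40.5 = 166.54 N.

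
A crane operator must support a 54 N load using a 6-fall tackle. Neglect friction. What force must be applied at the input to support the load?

Block-and-tackle MA = number of supporting rope parts = 6.
Effort = load / MA = 54 / 6 = 9 N.

9 N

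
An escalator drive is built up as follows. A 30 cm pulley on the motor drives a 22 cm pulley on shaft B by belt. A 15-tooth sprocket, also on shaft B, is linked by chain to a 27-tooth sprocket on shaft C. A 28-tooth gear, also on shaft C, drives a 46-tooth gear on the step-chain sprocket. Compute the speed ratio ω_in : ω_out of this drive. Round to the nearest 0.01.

Each stage contributes driven/driver: belt 22/30 = 0.73333, chain 27/15 = 1.8, gear mesh 46/28 = 1.6429.
Overall: 0.73333 × 1.8 × 1.6429 = 2.1686.

2.17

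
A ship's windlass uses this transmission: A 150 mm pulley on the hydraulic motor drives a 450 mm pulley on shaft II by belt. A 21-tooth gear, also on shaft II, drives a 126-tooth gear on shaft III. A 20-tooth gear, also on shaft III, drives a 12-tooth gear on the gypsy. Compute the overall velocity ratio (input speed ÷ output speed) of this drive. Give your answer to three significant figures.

Each stage contributes driven/driver: belt 450/150 = 3, gear mesh 126/21 = 6, gear mesh 12/20 = 0.6.
Overall: 3 × 6 × 0.6 = 10.8.

10.8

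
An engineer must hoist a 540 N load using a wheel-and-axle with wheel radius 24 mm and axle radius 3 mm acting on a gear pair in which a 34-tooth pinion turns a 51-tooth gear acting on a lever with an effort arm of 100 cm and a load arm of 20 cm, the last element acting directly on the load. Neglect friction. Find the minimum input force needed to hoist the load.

9 N

Wheel-and-axle MA = R/r = 24/3 = 8.
Gear pair MA = 51/34 = 1.5.
Lever MA = effort arm / load arm = 100/20 = 5.
Combined ideal MA = 8 × 1.5 × 5 = 60.
Effort = load / MA = 540 / 60 = 9 N.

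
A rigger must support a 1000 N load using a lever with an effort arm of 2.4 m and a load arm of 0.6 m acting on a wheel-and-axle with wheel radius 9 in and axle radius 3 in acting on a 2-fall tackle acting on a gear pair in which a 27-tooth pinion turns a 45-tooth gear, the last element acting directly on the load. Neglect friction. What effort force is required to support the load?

Lever MA = effort arm / load arm = 2.4/0.6 = 4.
Wheel-and-axle MA = R/r = 9/3 = 3.
Block-and-tackle MA = number of supporting rope parts = 2.
Gear pair MA = 45/27 = 1.6667.
Combined ideal MA = 4 × 3 × 2 × 1.6667 = 40.
Effort = load / MA = 1000 / 40 = 25 N.

25 N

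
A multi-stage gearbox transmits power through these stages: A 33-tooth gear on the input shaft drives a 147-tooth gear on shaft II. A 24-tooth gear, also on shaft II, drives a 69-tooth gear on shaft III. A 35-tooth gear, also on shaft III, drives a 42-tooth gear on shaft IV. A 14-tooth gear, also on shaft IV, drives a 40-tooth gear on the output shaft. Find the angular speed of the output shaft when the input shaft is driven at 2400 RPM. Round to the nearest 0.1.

54.7 RPM

Gear mesh: ratio = 147/33 = 4.4545, so shaft II turns at 2400 / 4.4545 = 538.78 RPM.
Gear mesh: ratio = 69/24 = 2.875, so shaft III turns at 538.78 / 2.875 = 187.4 RPM.
Gear mesh: ratio = 42/35 = 1.2, so shaft IV turns at 187.4 / 1.2 = 156.17 RPM.
Gear mesh: ratio = 40/14 = 2.8571, so the output shaft turns at 156.17 / 2.8571 = 54.658 RPM.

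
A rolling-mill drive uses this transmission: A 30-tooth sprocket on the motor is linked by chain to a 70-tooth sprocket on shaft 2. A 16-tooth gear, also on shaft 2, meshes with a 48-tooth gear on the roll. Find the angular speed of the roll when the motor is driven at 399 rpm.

Chain: ratio = 70/30 = 2.3333, so shaft 2 turns at 399 / 2.3333 = 171 rpm.
Gear mesh: ratio = 48/16 = 3, so the roll turns at 171 / 3 = 57 rpm.

57 rpm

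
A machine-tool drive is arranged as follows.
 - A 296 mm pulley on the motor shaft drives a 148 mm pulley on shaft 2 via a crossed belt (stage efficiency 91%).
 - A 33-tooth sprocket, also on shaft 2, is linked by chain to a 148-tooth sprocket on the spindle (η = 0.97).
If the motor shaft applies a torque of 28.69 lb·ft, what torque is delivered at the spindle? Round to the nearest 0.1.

After the belt (148/296): 28.69 × 0.5 × 0.91 = 13.054 lb·ft
After the chain (148/33): 13.054 × 4.4848 × 0.97 = 56.789 lb·ft

56.8 lb·ft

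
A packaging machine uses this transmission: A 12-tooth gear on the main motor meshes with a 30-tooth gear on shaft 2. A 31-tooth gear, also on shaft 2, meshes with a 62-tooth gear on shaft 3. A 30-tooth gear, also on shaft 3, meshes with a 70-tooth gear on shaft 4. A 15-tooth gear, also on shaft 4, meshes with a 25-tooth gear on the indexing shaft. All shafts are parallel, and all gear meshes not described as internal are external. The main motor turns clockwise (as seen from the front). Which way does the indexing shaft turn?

the main motor → shaft 2: external mesh, 1 reversal → CCW.
shaft 2 → shaft 3: external mesh, 1 reversal → CW.
shaft 3 → shaft 4: external mesh, 1 reversal → CCW.
shaft 4 → the indexing shaft: external mesh, 1 reversal → CW.
4 reversals in total — an even number — so the indexing shaft turns the same way as the main motor.

clockwise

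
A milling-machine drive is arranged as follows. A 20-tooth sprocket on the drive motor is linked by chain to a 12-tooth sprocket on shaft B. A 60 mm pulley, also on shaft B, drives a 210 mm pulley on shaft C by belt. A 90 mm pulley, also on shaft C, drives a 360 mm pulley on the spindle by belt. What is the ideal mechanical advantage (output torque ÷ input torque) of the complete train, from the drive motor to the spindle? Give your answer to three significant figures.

Each stage contributes driven/driver: chain 12/20 = 0.6, belt 210/60 = 3.5, belt 360/90 = 4.
Overall: 0.6 × 3.5 × 4 = 8.4.

8.40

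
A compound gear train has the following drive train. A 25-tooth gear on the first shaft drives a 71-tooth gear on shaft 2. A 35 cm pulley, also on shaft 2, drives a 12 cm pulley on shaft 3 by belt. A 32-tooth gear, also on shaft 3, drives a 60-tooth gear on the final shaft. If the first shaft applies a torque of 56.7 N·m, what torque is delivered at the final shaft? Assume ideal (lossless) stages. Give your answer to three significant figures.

104 N·m

After the gear mesh (71/25): 56.7 × 2.84 = 161.03 N·m
After the belt (12/35): 161.03 × 0.34286 = 55.21 N·m
After the gear mesh (60/32): 55.21 × 1.875 = 103.52 N·m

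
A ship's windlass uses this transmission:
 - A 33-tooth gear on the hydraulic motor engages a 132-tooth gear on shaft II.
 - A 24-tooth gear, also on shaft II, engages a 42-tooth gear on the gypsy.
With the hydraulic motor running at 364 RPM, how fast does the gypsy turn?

52 RPM

gear mesh 132/33 = 4 → 364/4 = 91 RPM
gear mesh 42/24 = 1.75 → 91/1.75 = 52 RPM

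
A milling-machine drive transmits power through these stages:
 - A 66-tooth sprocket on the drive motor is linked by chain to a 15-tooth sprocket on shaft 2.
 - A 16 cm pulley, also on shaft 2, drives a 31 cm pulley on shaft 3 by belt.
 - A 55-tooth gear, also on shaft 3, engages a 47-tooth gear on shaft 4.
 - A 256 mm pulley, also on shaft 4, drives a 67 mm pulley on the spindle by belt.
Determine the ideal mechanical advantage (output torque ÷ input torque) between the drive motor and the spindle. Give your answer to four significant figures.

Each stage contributes driven/driver: chain 15/66 = 0.22727, belt 31/16 = 1.9375, gear mesh 47/55 = 0.85455, belt 67/256 = 0.26172.
Overall: 0.22727 × 1.9375 × 0.85455 × 0.26172 = 0.098482.

0.09848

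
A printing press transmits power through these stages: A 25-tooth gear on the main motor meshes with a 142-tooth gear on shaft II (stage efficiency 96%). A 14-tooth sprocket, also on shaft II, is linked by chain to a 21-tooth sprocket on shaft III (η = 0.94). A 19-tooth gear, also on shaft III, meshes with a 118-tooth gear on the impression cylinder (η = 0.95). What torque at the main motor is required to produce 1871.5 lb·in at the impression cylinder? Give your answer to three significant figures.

41.3 lb·in

Overall ratio R = 5.68 × 1.5 × 6.2105 = 52.914; overall efficiency η = 0.96 × 0.94 × 0.95 = 0.8573.
Input torque = output torque / (R × η) = 1871.5 / (52.914 × 0.8573) = 41.257 lb·in.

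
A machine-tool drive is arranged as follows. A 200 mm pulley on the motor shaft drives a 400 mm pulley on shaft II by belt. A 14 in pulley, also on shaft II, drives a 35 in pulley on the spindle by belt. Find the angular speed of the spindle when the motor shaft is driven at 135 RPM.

the motor shaft → shaft II (belt, 400/200): 135 ÷ 2 = 67.5 RPM
shaft II → the spindle (belt, 35/14): 67.5 ÷ 2.5 = 27 RPM

27 RPM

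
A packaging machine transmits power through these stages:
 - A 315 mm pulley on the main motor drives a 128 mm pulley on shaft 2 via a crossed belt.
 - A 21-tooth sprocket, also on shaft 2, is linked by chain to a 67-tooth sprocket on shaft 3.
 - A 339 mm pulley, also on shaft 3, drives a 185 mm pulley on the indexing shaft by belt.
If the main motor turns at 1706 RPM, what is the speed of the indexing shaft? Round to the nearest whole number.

2411 RPM

the main motor → shaft 2 (belt, 128/315): 1706 ÷ 0.40635 = 4198.4 RPM
shaft 2 → shaft 3 (chain, 67/21): 4198.4 ÷ 3.1905 = 1315.9 RPM
shaft 3 → the indexing shaft (belt, 185/339): 1315.9 ÷ 0.54572 = 2411.3 RPM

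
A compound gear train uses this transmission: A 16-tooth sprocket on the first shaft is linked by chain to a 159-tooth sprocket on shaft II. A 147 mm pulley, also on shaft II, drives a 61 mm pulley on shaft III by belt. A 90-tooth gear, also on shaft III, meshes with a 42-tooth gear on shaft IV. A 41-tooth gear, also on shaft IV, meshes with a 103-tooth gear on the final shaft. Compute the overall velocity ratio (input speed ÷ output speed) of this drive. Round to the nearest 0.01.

4.83

Each stage contributes driven/driver: chain 159/16 = 9.9375, belt 61/147 = 0.41497, gear mesh 42/90 = 0.46667, gear mesh 103/41 = 2.5122.
Overall: 9.9375 × 0.41497 × 0.46667 × 2.5122 = 4.8345.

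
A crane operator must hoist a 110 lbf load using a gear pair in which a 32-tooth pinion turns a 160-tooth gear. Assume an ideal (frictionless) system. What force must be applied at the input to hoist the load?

22 lbf

Gear pair MA = 160/32 = 5.
Effort = load / MA = 110 / 5 = 22 lbf.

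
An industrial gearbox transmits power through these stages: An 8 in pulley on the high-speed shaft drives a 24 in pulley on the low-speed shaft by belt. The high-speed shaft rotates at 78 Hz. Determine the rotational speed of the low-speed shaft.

the high-speed shaft → the low-speed shaft (belt, 24/8): 78 ÷ 3 = 26 Hz

26 Hz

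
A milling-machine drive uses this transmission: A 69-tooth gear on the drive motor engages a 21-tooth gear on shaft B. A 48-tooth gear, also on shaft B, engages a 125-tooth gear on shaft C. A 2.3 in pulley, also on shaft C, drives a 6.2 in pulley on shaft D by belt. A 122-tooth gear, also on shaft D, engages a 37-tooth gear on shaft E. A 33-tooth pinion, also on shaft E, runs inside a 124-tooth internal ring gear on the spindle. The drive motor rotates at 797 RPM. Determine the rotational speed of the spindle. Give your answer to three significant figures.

327 RPM

gear mesh 21/69 = 0.30435 → 797/0.30435 = 2618.7 RPM
gear mesh 125/48 = 2.6042 → 2618.7/2.6042 = 1005.6 RPM
belt 6.2/2.3 = 2.6957 → 1005.6/2.6957 = 373.04 RPM
gear mesh 37/122 = 0.30328 → 373.04/0.30328 = 1230 RPM
internal gear 124/33 = 3.7576 → 1230/3.7576 = 327.35 RPM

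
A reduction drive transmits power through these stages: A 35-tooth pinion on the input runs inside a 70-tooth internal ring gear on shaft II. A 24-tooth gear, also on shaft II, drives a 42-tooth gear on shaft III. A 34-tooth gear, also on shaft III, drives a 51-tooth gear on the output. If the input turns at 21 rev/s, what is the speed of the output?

4 rev/s

internal gear 70/35 = 2 → 21/2 = 10.5 rev/s
gear mesh 42/24 = 1.75 → 10.5/1.75 = 6 rev/s
gear mesh 51/34 = 1.5 → 6/1.5 = 4 rev/s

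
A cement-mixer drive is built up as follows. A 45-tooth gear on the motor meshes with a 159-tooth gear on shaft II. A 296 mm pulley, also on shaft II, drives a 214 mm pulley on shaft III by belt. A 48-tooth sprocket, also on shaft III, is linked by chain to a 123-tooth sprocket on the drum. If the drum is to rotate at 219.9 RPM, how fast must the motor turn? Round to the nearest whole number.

Overall ratio R = 3.5333 × 0.72297 × 2.5625 = 6.5459.
Required input speed = output speed × R = 219.9 × 6.5459 = 1439.4 RPM.

1439 RPM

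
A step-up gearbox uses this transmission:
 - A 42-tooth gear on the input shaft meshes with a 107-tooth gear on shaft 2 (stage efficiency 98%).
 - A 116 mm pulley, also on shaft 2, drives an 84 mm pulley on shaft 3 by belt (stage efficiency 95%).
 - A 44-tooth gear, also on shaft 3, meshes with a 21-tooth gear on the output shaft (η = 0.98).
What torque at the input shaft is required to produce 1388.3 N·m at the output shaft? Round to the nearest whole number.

Overall ratio R = 2.5476 × 0.72414 × 0.47727 = 0.88049; overall efficiency η = 0.98 × 0.95 × 0.98 = 0.9124.
Input torque = output torque / (R × η) = 1388.3 / (0.88049 × 0.9124) = 1728.2 N·m.

1728 N·m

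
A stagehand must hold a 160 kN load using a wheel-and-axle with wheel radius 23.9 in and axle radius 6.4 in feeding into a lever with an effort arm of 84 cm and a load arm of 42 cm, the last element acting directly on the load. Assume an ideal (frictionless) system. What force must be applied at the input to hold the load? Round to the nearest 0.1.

Wheel-and-axle MA = R/r = 23.9/6.4 = 3.7344.
Lever MA = effort arm / load arm = 84/42 = 2.
Combined ideal MA = 3.7344 × 2 = 7.4687.
Effort = load / MA = 160 / 7.4687 = 21.423 kN.

21.4 kN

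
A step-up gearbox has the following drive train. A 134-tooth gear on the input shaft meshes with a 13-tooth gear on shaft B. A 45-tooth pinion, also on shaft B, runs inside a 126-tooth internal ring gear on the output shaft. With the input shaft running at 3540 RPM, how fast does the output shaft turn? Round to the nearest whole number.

13032 RPM

Gear mesh: ratio = 13/134 = 0.097015, so shaft B turns at 3540 / 0.097015 = 36489 RPM.
Internal gear: ratio = 126/45 = 2.8, so the output shaft turns at 36489 / 2.8 = 13032 RPM.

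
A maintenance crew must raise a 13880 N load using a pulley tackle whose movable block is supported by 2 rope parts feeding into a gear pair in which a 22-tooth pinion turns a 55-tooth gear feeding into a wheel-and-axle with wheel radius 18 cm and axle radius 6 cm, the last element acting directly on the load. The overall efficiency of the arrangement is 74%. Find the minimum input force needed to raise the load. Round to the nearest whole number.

Block-and-tackle MA = number of supporting rope parts = 2.
Gear pair MA = 55/22 = 2.5.
Wheel-and-axle MA = R/r = 18/6 = 3.
Combined ideal MA = 2 × 2.5 × 3 = 15.
Actual MA = 15 × 0.74 = 11.1.
Effort = load / actual MA = 13880 / 11.1 = 1250.5 N.

1250 N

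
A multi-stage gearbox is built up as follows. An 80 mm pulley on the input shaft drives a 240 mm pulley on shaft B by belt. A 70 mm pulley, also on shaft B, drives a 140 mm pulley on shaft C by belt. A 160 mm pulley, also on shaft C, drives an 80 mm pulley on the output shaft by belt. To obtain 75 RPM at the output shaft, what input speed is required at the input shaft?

225 RPM

Overall ratio R = 3 × 2 × 0.5 = 3.
Required input speed = output speed × R = 75 × 3 = 225 RPM.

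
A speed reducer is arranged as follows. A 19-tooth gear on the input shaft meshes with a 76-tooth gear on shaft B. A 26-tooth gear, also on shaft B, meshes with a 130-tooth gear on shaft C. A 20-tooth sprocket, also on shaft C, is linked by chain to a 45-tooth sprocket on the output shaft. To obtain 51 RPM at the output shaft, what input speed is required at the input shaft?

Overall ratio R = 4 × 5 × 2.25 = 45.
Required input speed = output speed × R = 51 × 45 = 2295 RPM.

2295 RPM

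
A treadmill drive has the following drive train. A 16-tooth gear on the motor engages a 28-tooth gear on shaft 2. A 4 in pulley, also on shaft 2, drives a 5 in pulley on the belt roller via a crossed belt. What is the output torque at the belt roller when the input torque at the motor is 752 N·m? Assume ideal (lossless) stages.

1645 N·m

After the gear mesh (28/16): 752 × 1.75 = 1316 N·m
After the belt (5/4): 1316 × 1.25 = 1645 N·m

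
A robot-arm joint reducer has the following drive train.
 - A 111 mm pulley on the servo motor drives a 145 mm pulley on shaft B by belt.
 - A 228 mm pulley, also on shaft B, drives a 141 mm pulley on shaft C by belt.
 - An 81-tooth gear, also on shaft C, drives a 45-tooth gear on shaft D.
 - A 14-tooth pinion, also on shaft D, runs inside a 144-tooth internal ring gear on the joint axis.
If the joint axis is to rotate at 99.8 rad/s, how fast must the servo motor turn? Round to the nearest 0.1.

Overall ratio R = 1.3063 × 0.61842 × 0.55556 × 10.286 = 4.6163.
Required input speed = output speed × R = 99.8 × 4.6163 = 460.7 rad/s.

460.7 rad/s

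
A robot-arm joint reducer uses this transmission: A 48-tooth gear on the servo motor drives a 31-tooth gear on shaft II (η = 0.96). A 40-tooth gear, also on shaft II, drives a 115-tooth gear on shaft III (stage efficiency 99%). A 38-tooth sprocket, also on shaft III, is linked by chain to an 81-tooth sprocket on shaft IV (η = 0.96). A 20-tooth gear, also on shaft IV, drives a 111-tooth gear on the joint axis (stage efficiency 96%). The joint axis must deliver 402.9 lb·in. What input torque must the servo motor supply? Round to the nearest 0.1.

20.9 lb·in

Overall ratio R = 0.64583 × 2.875 × 2.1316 × 5.55 = 21.966; overall efficiency η = 0.96 × 0.99 × 0.96 × 0.96 = 0.8759.
Input torque = output torque / (R × η) = 402.9 / (21.966 × 0.8759) = 20.941 lb·in.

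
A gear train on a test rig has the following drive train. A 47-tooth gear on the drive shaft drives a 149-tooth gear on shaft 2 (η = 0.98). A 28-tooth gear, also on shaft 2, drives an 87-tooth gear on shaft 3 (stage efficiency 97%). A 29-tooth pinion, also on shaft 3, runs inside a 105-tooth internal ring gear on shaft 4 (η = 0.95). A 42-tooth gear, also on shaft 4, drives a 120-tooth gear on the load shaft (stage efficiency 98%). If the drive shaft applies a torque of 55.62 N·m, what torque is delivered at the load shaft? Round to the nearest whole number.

Gear mesh: ratio = 149/47 = 3.1702; torque at shaft 2 = 55.62 × 3.1702 × 0.98 = 172.8 N·m.
Gear mesh: ratio = 87/28 = 3.1071; torque at shaft 3 = 172.8 × 3.1071 × 0.97 = 520.81 N·m.
Internal gear: ratio = 105/29 = 3.6207; torque at shaft 4 = 520.81 × 3.6207 × 0.95 = 1791.4 N·m.
Gear mesh: ratio = 120/42 = 2.8571; torque at the load shaft = 1791.4 × 2.8571 × 0.98 = 5015.9 N·m.

5016 N·m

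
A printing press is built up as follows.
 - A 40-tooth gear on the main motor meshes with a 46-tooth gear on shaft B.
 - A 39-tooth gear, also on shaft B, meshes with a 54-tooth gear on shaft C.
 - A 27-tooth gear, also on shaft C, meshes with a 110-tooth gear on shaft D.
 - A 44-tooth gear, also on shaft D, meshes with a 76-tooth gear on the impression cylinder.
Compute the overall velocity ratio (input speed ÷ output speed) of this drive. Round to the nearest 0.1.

11.2

Each stage contributes driven/driver: gear mesh 46/40 = 1.15, gear mesh 54/39 = 1.3846, gear mesh 110/27 = 4.0741, gear mesh 76/44 = 1.7273.
Overall: 1.15 × 1.3846 × 4.0741 × 1.7273 = 11.205.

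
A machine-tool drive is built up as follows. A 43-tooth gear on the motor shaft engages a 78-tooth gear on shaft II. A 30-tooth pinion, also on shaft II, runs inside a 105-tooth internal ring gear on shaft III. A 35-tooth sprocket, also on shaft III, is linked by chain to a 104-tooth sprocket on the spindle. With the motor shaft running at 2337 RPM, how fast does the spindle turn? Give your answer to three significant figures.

the motor shaft → shaft II (gear mesh, 78/43): 2337 ÷ 1.814 = 1288.3 RPM
shaft II → shaft III (internal gear, 105/30): 1288.3 ÷ 3.5 = 368.1 RPM
shaft III → the spindle (chain, 104/35): 368.1 ÷ 2.9714 = 123.88 RPM

124 RPM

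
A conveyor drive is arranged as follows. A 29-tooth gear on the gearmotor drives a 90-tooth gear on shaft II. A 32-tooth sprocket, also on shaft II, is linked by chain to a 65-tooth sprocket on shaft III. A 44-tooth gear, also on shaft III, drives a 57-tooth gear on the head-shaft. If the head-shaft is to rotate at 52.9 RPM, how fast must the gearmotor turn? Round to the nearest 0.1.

Overall ratio R = 3.1034 × 2.0312 × 1.2955 = 8.1664.
Required input speed = output speed × R = 52.9 × 8.1664 = 432 RPM.

432.0 RPM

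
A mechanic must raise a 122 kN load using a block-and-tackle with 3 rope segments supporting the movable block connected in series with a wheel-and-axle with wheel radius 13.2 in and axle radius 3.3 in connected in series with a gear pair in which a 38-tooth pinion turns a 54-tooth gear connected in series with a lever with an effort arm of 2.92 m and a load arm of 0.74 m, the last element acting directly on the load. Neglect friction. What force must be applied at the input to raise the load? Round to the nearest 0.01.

1.81 kN

Block-and-tackle MA = number of supporting rope parts = 3.
Wheel-and-axle MA = R/r = 13.2/3.3 = 4.
Gear pair MA = 54/38 = 1.4211.
Lever MA = effort arm / load arm = 2.92/0.74 = 3.9459.
Combined ideal MA = 3 × 4 × 1.4211 × 3.9459 = 67.289.
Effort = load / MA = 122 / 67.289 = 1.8131 kN.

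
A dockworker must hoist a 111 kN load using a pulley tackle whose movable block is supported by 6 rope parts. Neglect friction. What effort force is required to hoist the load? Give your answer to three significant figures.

Block-and-tackle MA = number of supporting rope parts = 6.
Effort = load / MA = 111 / 6 = 18.5 kN.

18.5 kN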